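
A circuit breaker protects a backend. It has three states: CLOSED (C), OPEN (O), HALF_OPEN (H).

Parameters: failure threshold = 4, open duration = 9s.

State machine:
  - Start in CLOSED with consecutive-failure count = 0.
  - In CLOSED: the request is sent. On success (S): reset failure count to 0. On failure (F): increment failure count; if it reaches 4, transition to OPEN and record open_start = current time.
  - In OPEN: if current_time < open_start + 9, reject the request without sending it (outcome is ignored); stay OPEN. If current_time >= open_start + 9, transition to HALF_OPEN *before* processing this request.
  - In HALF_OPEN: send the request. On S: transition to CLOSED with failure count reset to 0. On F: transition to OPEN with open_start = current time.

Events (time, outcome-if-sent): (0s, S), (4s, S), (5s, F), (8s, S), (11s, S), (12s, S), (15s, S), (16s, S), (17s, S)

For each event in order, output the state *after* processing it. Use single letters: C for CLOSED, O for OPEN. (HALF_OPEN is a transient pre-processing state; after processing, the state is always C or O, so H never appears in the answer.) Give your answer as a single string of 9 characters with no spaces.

Answer: CCCCCCCCC

Derivation:
State after each event:
  event#1 t=0s outcome=S: state=CLOSED
  event#2 t=4s outcome=S: state=CLOSED
  event#3 t=5s outcome=F: state=CLOSED
  event#4 t=8s outcome=S: state=CLOSED
  event#5 t=11s outcome=S: state=CLOSED
  event#6 t=12s outcome=S: state=CLOSED
  event#7 t=15s outcome=S: state=CLOSED
  event#8 t=16s outcome=S: state=CLOSED
  event#9 t=17s outcome=S: state=CLOSED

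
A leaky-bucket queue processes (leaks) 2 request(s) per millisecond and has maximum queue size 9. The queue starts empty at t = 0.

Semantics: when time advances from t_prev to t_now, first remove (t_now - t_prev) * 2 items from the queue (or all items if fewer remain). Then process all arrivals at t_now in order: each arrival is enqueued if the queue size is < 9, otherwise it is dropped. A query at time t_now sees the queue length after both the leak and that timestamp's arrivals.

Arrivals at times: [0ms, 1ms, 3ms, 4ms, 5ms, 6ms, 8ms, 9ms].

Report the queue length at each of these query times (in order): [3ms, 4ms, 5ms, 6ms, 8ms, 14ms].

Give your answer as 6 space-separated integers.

Answer: 1 1 1 1 1 0

Derivation:
Queue lengths at query times:
  query t=3ms: backlog = 1
  query t=4ms: backlog = 1
  query t=5ms: backlog = 1
  query t=6ms: backlog = 1
  query t=8ms: backlog = 1
  query t=14ms: backlog = 0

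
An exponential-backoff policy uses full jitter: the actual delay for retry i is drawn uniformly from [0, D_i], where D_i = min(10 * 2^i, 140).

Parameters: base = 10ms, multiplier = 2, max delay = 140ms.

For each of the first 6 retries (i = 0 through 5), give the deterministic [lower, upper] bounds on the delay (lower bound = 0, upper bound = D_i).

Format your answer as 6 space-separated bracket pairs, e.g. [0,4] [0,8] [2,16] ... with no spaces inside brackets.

Answer: [0,10] [0,20] [0,40] [0,80] [0,140] [0,140]

Derivation:
Computing bounds per retry:
  i=0: D_i=min(10*2^0,140)=10, bounds=[0,10]
  i=1: D_i=min(10*2^1,140)=20, bounds=[0,20]
  i=2: D_i=min(10*2^2,140)=40, bounds=[0,40]
  i=3: D_i=min(10*2^3,140)=80, bounds=[0,80]
  i=4: D_i=min(10*2^4,140)=140, bounds=[0,140]
  i=5: D_i=min(10*2^5,140)=140, bounds=[0,140]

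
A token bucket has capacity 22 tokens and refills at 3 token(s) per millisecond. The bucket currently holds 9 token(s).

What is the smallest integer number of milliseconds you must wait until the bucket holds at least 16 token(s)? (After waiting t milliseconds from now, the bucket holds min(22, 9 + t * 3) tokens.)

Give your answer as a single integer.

Answer: 3

Derivation:
Need 9 + t * 3 >= 16, so t >= 7/3.
Smallest integer t = ceil(7/3) = 3.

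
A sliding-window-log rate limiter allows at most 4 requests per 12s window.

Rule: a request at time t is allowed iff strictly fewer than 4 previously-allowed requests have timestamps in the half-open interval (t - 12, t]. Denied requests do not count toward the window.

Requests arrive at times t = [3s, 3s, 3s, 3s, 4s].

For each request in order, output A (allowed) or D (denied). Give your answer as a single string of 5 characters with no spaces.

Tracking allowed requests in the window:
  req#1 t=3s: ALLOW
  req#2 t=3s: ALLOW
  req#3 t=3s: ALLOW
  req#4 t=3s: ALLOW
  req#5 t=4s: DENY

Answer: AAAAD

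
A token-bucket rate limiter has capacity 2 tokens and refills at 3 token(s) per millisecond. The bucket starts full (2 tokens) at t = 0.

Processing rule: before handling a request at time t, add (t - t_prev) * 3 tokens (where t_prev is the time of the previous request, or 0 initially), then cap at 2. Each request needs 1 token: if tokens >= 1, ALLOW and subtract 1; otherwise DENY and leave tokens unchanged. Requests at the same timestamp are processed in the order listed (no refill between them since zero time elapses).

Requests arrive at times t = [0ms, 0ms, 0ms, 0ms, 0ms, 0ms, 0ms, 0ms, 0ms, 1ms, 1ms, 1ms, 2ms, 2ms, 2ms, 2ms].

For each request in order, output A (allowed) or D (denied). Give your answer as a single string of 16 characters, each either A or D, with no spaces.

Simulating step by step:
  req#1 t=0ms: ALLOW
  req#2 t=0ms: ALLOW
  req#3 t=0ms: DENY
  req#4 t=0ms: DENY
  req#5 t=0ms: DENY
  req#6 t=0ms: DENY
  req#7 t=0ms: DENY
  req#8 t=0ms: DENY
  req#9 t=0ms: DENY
  req#10 t=1ms: ALLOW
  req#11 t=1ms: ALLOW
  req#12 t=1ms: DENY
  req#13 t=2ms: ALLOW
  req#14 t=2ms: ALLOW
  req#15 t=2ms: DENY
  req#16 t=2ms: DENY

Answer: AADDDDDDDAADAADD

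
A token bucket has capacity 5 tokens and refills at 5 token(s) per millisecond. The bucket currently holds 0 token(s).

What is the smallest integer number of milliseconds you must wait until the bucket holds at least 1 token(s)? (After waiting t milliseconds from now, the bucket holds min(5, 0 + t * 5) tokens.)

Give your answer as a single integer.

Answer: 1

Derivation:
Need 0 + t * 5 >= 1, so t >= 1/5.
Smallest integer t = ceil(1/5) = 1.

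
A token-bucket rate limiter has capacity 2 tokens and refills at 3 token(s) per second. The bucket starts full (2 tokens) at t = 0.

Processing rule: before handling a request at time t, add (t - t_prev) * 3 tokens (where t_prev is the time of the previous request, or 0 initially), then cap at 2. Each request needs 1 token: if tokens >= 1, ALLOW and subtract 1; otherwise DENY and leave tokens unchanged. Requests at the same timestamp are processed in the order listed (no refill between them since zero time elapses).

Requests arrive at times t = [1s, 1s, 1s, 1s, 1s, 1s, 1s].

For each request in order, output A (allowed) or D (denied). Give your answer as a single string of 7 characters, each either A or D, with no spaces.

Answer: AADDDDD

Derivation:
Simulating step by step:
  req#1 t=1s: ALLOW
  req#2 t=1s: ALLOW
  req#3 t=1s: DENY
  req#4 t=1s: DENY
  req#5 t=1s: DENY
  req#6 t=1s: DENY
  req#7 t=1s: DENY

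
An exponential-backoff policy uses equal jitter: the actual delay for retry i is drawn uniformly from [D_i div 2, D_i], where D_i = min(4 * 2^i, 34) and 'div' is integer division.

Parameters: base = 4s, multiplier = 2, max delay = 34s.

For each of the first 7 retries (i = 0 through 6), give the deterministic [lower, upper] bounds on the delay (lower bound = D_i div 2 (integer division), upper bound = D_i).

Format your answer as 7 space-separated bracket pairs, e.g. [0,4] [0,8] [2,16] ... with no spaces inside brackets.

Answer: [2,4] [4,8] [8,16] [16,32] [17,34] [17,34] [17,34]

Derivation:
Computing bounds per retry:
  i=0: D_i=min(4*2^0,34)=4, bounds=[2,4]
  i=1: D_i=min(4*2^1,34)=8, bounds=[4,8]
  i=2: D_i=min(4*2^2,34)=16, bounds=[8,16]
  i=3: D_i=min(4*2^3,34)=32, bounds=[16,32]
  i=4: D_i=min(4*2^4,34)=34, bounds=[17,34]
  i=5: D_i=min(4*2^5,34)=34, bounds=[17,34]
  i=6: D_i=min(4*2^6,34)=34, bounds=[17,34]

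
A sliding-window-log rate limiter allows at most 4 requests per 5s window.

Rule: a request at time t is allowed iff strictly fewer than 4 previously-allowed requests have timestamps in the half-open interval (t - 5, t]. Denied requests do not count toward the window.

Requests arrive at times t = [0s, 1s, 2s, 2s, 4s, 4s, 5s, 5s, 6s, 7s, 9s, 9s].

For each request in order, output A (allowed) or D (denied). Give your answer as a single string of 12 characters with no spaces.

Tracking allowed requests in the window:
  req#1 t=0s: ALLOW
  req#2 t=1s: ALLOW
  req#3 t=2s: ALLOW
  req#4 t=2s: ALLOW
  req#5 t=4s: DENY
  req#6 t=4s: DENY
  req#7 t=5s: ALLOW
  req#8 t=5s: DENY
  req#9 t=6s: ALLOW
  req#10 t=7s: ALLOW
  req#11 t=9s: ALLOW
  req#12 t=9s: DENY

Answer: AAAADDADAAAD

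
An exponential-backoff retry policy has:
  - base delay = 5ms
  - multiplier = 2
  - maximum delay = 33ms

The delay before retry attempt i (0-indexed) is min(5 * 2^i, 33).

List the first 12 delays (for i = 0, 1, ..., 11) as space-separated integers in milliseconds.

Answer: 5 10 20 33 33 33 33 33 33 33 33 33

Derivation:
Computing each delay:
  i=0: min(5*2^0, 33) = 5
  i=1: min(5*2^1, 33) = 10
  i=2: min(5*2^2, 33) = 20
  i=3: min(5*2^3, 33) = 33
  i=4: min(5*2^4, 33) = 33
  i=5: min(5*2^5, 33) = 33
  i=6: min(5*2^6, 33) = 33
  i=7: min(5*2^7, 33) = 33
  i=8: min(5*2^8, 33) = 33
  i=9: min(5*2^9, 33) = 33
  i=10: min(5*2^10, 33) = 33
  i=11: min(5*2^11, 33) = 33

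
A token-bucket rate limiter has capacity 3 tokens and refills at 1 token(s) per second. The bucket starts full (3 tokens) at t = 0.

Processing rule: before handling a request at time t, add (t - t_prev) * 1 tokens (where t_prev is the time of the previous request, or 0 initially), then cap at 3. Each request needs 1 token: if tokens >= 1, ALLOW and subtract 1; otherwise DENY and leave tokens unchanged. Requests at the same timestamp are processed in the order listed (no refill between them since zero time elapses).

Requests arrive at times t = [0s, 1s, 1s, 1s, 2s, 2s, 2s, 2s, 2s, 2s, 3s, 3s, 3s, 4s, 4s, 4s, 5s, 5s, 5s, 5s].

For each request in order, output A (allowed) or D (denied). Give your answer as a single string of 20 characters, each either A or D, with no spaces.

Simulating step by step:
  req#1 t=0s: ALLOW
  req#2 t=1s: ALLOW
  req#3 t=1s: ALLOW
  req#4 t=1s: ALLOW
  req#5 t=2s: ALLOW
  req#6 t=2s: DENY
  req#7 t=2s: DENY
  req#8 t=2s: DENY
  req#9 t=2s: DENY
  req#10 t=2s: DENY
  req#11 t=3s: ALLOW
  req#12 t=3s: DENY
  req#13 t=3s: DENY
  req#14 t=4s: ALLOW
  req#15 t=4s: DENY
  req#16 t=4s: DENY
  req#17 t=5s: ALLOW
  req#18 t=5s: DENY
  req#19 t=5s: DENY
  req#20 t=5s: DENY

Answer: AAAAADDDDDADDADDADDD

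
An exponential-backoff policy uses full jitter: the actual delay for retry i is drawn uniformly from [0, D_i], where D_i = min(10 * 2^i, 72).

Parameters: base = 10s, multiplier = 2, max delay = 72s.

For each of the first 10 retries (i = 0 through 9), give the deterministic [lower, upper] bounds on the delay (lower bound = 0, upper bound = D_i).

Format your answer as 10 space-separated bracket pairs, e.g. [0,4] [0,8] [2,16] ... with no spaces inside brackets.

Computing bounds per retry:
  i=0: D_i=min(10*2^0,72)=10, bounds=[0,10]
  i=1: D_i=min(10*2^1,72)=20, bounds=[0,20]
  i=2: D_i=min(10*2^2,72)=40, bounds=[0,40]
  i=3: D_i=min(10*2^3,72)=72, bounds=[0,72]
  i=4: D_i=min(10*2^4,72)=72, bounds=[0,72]
  i=5: D_i=min(10*2^5,72)=72, bounds=[0,72]
  i=6: D_i=min(10*2^6,72)=72, bounds=[0,72]
  i=7: D_i=min(10*2^7,72)=72, bounds=[0,72]
  i=8: D_i=min(10*2^8,72)=72, bounds=[0,72]
  i=9: D_i=min(10*2^9,72)=72, bounds=[0,72]

Answer: [0,10] [0,20] [0,40] [0,72] [0,72] [0,72] [0,72] [0,72] [0,72] [0,72]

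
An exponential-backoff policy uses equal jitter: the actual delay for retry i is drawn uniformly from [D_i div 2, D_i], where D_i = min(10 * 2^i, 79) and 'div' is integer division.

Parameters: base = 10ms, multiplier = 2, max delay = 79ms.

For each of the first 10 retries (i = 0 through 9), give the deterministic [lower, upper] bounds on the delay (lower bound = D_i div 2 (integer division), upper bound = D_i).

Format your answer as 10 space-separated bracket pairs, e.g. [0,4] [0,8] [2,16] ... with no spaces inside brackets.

Answer: [5,10] [10,20] [20,40] [39,79] [39,79] [39,79] [39,79] [39,79] [39,79] [39,79]

Derivation:
Computing bounds per retry:
  i=0: D_i=min(10*2^0,79)=10, bounds=[5,10]
  i=1: D_i=min(10*2^1,79)=20, bounds=[10,20]
  i=2: D_i=min(10*2^2,79)=40, bounds=[20,40]
  i=3: D_i=min(10*2^3,79)=79, bounds=[39,79]
  i=4: D_i=min(10*2^4,79)=79, bounds=[39,79]
  i=5: D_i=min(10*2^5,79)=79, bounds=[39,79]
  i=6: D_i=min(10*2^6,79)=79, bounds=[39,79]
  i=7: D_i=min(10*2^7,79)=79, bounds=[39,79]
  i=8: D_i=min(10*2^8,79)=79, bounds=[39,79]
  i=9: D_i=min(10*2^9,79)=79, bounds=[39,79]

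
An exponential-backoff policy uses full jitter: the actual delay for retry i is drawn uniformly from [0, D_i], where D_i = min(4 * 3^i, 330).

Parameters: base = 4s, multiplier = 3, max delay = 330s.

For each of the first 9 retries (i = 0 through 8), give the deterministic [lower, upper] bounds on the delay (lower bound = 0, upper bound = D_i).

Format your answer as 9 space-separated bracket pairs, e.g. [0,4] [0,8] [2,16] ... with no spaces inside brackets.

Computing bounds per retry:
  i=0: D_i=min(4*3^0,330)=4, bounds=[0,4]
  i=1: D_i=min(4*3^1,330)=12, bounds=[0,12]
  i=2: D_i=min(4*3^2,330)=36, bounds=[0,36]
  i=3: D_i=min(4*3^3,330)=108, bounds=[0,108]
  i=4: D_i=min(4*3^4,330)=324, bounds=[0,324]
  i=5: D_i=min(4*3^5,330)=330, bounds=[0,330]
  i=6: D_i=min(4*3^6,330)=330, bounds=[0,330]
  i=7: D_i=min(4*3^7,330)=330, bounds=[0,330]
  i=8: D_i=min(4*3^8,330)=330, bounds=[0,330]

Answer: [0,4] [0,12] [0,36] [0,108] [0,324] [0,330] [0,330] [0,330] [0,330]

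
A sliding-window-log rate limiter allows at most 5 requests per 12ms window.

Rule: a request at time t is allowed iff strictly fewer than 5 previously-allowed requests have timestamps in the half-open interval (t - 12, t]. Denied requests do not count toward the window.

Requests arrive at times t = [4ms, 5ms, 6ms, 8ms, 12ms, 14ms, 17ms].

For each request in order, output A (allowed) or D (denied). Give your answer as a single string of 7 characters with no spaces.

Answer: AAAAADA

Derivation:
Tracking allowed requests in the window:
  req#1 t=4ms: ALLOW
  req#2 t=5ms: ALLOW
  req#3 t=6ms: ALLOW
  req#4 t=8ms: ALLOW
  req#5 t=12ms: ALLOW
  req#6 t=14ms: DENY
  req#7 t=17ms: ALLOW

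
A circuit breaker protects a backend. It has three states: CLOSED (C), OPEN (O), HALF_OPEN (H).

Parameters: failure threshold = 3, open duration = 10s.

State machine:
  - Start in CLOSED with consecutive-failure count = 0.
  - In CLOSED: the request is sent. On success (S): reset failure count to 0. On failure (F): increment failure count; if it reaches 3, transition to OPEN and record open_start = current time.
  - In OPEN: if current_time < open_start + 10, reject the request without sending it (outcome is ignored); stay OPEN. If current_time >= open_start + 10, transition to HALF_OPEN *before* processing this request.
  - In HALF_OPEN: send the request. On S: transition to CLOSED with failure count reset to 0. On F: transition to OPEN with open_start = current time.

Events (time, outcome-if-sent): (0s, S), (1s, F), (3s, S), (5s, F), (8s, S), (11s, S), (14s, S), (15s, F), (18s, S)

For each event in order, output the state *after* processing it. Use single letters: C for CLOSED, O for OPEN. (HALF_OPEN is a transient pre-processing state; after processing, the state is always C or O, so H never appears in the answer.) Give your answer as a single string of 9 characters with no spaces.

State after each event:
  event#1 t=0s outcome=S: state=CLOSED
  event#2 t=1s outcome=F: state=CLOSED
  event#3 t=3s outcome=S: state=CLOSED
  event#4 t=5s outcome=F: state=CLOSED
  event#5 t=8s outcome=S: state=CLOSED
  event#6 t=11s outcome=S: state=CLOSED
  event#7 t=14s outcome=S: state=CLOSED
  event#8 t=15s outcome=F: state=CLOSED
  event#9 t=18s outcome=S: state=CLOSED

Answer: CCCCCCCCC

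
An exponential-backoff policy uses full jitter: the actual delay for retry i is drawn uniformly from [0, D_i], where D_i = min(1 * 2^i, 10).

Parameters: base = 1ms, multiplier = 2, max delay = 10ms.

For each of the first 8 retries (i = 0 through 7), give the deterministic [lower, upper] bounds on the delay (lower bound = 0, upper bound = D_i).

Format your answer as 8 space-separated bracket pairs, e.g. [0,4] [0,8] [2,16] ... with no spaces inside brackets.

Computing bounds per retry:
  i=0: D_i=min(1*2^0,10)=1, bounds=[0,1]
  i=1: D_i=min(1*2^1,10)=2, bounds=[0,2]
  i=2: D_i=min(1*2^2,10)=4, bounds=[0,4]
  i=3: D_i=min(1*2^3,10)=8, bounds=[0,8]
  i=4: D_i=min(1*2^4,10)=10, bounds=[0,10]
  i=5: D_i=min(1*2^5,10)=10, bounds=[0,10]
  i=6: D_i=min(1*2^6,10)=10, bounds=[0,10]
  i=7: D_i=min(1*2^7,10)=10, bounds=[0,10]

Answer: [0,1] [0,2] [0,4] [0,8] [0,10] [0,10] [0,10] [0,10]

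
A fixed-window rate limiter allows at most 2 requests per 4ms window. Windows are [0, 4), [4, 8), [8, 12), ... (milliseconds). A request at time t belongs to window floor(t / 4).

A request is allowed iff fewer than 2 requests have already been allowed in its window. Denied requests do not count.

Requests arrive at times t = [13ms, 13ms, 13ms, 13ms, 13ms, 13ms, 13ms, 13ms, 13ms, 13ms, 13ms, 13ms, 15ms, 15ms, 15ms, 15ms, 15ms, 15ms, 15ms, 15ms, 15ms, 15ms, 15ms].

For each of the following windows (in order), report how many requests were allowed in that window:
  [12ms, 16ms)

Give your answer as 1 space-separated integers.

Answer: 2

Derivation:
Processing requests:
  req#1 t=13ms (window 3): ALLOW
  req#2 t=13ms (window 3): ALLOW
  req#3 t=13ms (window 3): DENY
  req#4 t=13ms (window 3): DENY
  req#5 t=13ms (window 3): DENY
  req#6 t=13ms (window 3): DENY
  req#7 t=13ms (window 3): DENY
  req#8 t=13ms (window 3): DENY
  req#9 t=13ms (window 3): DENY
  req#10 t=13ms (window 3): DENY
  req#11 t=13ms (window 3): DENY
  req#12 t=13ms (window 3): DENY
  req#13 t=15ms (window 3): DENY
  req#14 t=15ms (window 3): DENY
  req#15 t=15ms (window 3): DENY
  req#16 t=15ms (window 3): DENY
  req#17 t=15ms (window 3): DENY
  req#18 t=15ms (window 3): DENY
  req#19 t=15ms (window 3): DENY
  req#20 t=15ms (window 3): DENY
  req#21 t=15ms (window 3): DENY
  req#22 t=15ms (window 3): DENY
  req#23 t=15ms (window 3): DENY

Allowed counts by window: 2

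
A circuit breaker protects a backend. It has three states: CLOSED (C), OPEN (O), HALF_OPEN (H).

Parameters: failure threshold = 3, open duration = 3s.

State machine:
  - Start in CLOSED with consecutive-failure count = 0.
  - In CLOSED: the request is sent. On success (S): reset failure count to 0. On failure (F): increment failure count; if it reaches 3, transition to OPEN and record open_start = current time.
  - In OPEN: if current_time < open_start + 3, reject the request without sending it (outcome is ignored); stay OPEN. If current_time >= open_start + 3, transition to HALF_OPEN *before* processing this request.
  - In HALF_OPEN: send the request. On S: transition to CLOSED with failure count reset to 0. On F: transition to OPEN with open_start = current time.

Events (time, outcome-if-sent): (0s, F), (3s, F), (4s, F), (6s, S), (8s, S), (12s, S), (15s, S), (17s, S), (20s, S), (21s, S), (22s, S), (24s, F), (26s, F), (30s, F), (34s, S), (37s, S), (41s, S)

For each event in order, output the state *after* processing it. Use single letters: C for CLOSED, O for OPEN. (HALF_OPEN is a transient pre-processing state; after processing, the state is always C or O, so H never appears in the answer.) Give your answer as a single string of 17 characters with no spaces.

State after each event:
  event#1 t=0s outcome=F: state=CLOSED
  event#2 t=3s outcome=F: state=CLOSED
  event#3 t=4s outcome=F: state=OPEN
  event#4 t=6s outcome=S: state=OPEN
  event#5 t=8s outcome=S: state=CLOSED
  event#6 t=12s outcome=S: state=CLOSED
  event#7 t=15s outcome=S: state=CLOSED
  event#8 t=17s outcome=S: state=CLOSED
  event#9 t=20s outcome=S: state=CLOSED
  event#10 t=21s outcome=S: state=CLOSED
  event#11 t=22s outcome=S: state=CLOSED
  event#12 t=24s outcome=F: state=CLOSED
  event#13 t=26s outcome=F: state=CLOSED
  event#14 t=30s outcome=F: state=OPEN
  event#15 t=34s outcome=S: state=CLOSED
  event#16 t=37s outcome=S: state=CLOSED
  event#17 t=41s outcome=S: state=CLOSED

Answer: CCOOCCCCCCCCCOCCC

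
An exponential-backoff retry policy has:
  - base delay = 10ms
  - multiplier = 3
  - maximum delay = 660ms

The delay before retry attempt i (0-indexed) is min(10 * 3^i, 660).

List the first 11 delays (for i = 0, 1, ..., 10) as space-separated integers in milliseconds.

Computing each delay:
  i=0: min(10*3^0, 660) = 10
  i=1: min(10*3^1, 660) = 30
  i=2: min(10*3^2, 660) = 90
  i=3: min(10*3^3, 660) = 270
  i=4: min(10*3^4, 660) = 660
  i=5: min(10*3^5, 660) = 660
  i=6: min(10*3^6, 660) = 660
  i=7: min(10*3^7, 660) = 660
  i=8: min(10*3^8, 660) = 660
  i=9: min(10*3^9, 660) = 660
  i=10: min(10*3^10, 660) = 660

Answer: 10 30 90 270 660 660 660 660 660 660 660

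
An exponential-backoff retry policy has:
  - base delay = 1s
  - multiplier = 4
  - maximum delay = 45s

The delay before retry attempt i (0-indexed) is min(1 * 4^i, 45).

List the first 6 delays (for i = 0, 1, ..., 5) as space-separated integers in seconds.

Answer: 1 4 16 45 45 45

Derivation:
Computing each delay:
  i=0: min(1*4^0, 45) = 1
  i=1: min(1*4^1, 45) = 4
  i=2: min(1*4^2, 45) = 16
  i=3: min(1*4^3, 45) = 45
  i=4: min(1*4^4, 45) = 45
  i=5: min(1*4^5, 45) = 45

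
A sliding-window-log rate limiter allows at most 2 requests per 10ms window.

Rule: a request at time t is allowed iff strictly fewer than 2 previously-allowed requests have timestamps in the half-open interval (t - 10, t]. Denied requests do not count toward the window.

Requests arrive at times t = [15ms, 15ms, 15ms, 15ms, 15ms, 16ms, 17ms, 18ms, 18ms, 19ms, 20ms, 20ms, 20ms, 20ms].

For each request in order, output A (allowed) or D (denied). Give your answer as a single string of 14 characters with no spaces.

Tracking allowed requests in the window:
  req#1 t=15ms: ALLOW
  req#2 t=15ms: ALLOW
  req#3 t=15ms: DENY
  req#4 t=15ms: DENY
  req#5 t=15ms: DENY
  req#6 t=16ms: DENY
  req#7 t=17ms: DENY
  req#8 t=18ms: DENY
  req#9 t=18ms: DENY
  req#10 t=19ms: DENY
  req#11 t=20ms: DENY
  req#12 t=20ms: DENY
  req#13 t=20ms: DENY
  req#14 t=20ms: DENY

Answer: AADDDDDDDDDDDD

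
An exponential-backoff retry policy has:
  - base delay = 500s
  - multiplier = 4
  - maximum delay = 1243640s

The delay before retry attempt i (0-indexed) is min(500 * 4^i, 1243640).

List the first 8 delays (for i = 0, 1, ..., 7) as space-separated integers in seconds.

Answer: 500 2000 8000 32000 128000 512000 1243640 1243640

Derivation:
Computing each delay:
  i=0: min(500*4^0, 1243640) = 500
  i=1: min(500*4^1, 1243640) = 2000
  i=2: min(500*4^2, 1243640) = 8000
  i=3: min(500*4^3, 1243640) = 32000
  i=4: min(500*4^4, 1243640) = 128000
  i=5: min(500*4^5, 1243640) = 512000
  i=6: min(500*4^6, 1243640) = 1243640
  i=7: min(500*4^7, 1243640) = 1243640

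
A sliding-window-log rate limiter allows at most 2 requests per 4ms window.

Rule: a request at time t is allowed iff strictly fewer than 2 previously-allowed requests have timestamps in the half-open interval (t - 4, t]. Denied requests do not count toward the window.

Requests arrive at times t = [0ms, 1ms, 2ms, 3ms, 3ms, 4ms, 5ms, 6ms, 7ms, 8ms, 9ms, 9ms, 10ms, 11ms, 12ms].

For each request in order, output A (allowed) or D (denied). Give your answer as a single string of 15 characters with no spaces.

Tracking allowed requests in the window:
  req#1 t=0ms: ALLOW
  req#2 t=1ms: ALLOW
  req#3 t=2ms: DENY
  req#4 t=3ms: DENY
  req#5 t=3ms: DENY
  req#6 t=4ms: ALLOW
  req#7 t=5ms: ALLOW
  req#8 t=6ms: DENY
  req#9 t=7ms: DENY
  req#10 t=8ms: ALLOW
  req#11 t=9ms: ALLOW
  req#12 t=9ms: DENY
  req#13 t=10ms: DENY
  req#14 t=11ms: DENY
  req#15 t=12ms: ALLOW

Answer: AADDDAADDAADDDA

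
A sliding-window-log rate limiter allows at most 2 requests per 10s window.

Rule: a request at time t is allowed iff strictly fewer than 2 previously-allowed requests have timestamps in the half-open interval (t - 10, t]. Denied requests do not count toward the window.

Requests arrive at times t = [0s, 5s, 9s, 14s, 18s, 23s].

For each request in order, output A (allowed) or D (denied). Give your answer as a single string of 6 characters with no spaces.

Answer: AADAAD

Derivation:
Tracking allowed requests in the window:
  req#1 t=0s: ALLOW
  req#2 t=5s: ALLOW
  req#3 t=9s: DENY
  req#4 t=14s: ALLOW
  req#5 t=18s: ALLOW
  req#6 t=23s: DENY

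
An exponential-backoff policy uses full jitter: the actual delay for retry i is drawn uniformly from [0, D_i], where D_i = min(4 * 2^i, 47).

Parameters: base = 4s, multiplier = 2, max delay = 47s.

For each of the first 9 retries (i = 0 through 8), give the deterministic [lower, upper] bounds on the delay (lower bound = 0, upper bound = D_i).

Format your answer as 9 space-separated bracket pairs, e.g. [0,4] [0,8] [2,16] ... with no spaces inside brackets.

Answer: [0,4] [0,8] [0,16] [0,32] [0,47] [0,47] [0,47] [0,47] [0,47]

Derivation:
Computing bounds per retry:
  i=0: D_i=min(4*2^0,47)=4, bounds=[0,4]
  i=1: D_i=min(4*2^1,47)=8, bounds=[0,8]
  i=2: D_i=min(4*2^2,47)=16, bounds=[0,16]
  i=3: D_i=min(4*2^3,47)=32, bounds=[0,32]
  i=4: D_i=min(4*2^4,47)=47, bounds=[0,47]
  i=5: D_i=min(4*2^5,47)=47, bounds=[0,47]
  i=6: D_i=min(4*2^6,47)=47, bounds=[0,47]
  i=7: D_i=min(4*2^7,47)=47, bounds=[0,47]
  i=8: D_i=min(4*2^8,47)=47, bounds=[0,47]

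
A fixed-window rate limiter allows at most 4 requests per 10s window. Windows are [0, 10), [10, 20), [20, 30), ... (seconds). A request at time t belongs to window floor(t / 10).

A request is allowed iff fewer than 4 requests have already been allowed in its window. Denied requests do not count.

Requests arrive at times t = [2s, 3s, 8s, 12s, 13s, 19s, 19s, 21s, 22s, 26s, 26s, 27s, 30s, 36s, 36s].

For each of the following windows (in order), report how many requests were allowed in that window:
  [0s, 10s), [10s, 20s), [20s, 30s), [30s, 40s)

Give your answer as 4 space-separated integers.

Processing requests:
  req#1 t=2s (window 0): ALLOW
  req#2 t=3s (window 0): ALLOW
  req#3 t=8s (window 0): ALLOW
  req#4 t=12s (window 1): ALLOW
  req#5 t=13s (window 1): ALLOW
  req#6 t=19s (window 1): ALLOW
  req#7 t=19s (window 1): ALLOW
  req#8 t=21s (window 2): ALLOW
  req#9 t=22s (window 2): ALLOW
  req#10 t=26s (window 2): ALLOW
  req#11 t=26s (window 2): ALLOW
  req#12 t=27s (window 2): DENY
  req#13 t=30s (window 3): ALLOW
  req#14 t=36s (window 3): ALLOW
  req#15 t=36s (window 3): ALLOW

Allowed counts by window: 3 4 4 3

Answer: 3 4 4 3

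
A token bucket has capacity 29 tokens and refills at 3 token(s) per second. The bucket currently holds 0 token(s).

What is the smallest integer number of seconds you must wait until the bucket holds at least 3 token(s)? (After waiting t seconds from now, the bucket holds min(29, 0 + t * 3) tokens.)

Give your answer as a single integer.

Need 0 + t * 3 >= 3, so t >= 3/3.
Smallest integer t = ceil(3/3) = 1.

Answer: 1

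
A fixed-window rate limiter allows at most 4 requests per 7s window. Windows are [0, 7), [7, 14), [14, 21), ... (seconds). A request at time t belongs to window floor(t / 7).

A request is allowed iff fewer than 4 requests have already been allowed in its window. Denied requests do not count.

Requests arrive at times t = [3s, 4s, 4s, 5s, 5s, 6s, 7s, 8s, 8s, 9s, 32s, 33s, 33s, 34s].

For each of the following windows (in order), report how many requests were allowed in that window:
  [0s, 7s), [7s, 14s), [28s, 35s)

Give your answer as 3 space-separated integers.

Processing requests:
  req#1 t=3s (window 0): ALLOW
  req#2 t=4s (window 0): ALLOW
  req#3 t=4s (window 0): ALLOW
  req#4 t=5s (window 0): ALLOW
  req#5 t=5s (window 0): DENY
  req#6 t=6s (window 0): DENY
  req#7 t=7s (window 1): ALLOW
  req#8 t=8s (window 1): ALLOW
  req#9 t=8s (window 1): ALLOW
  req#10 t=9s (window 1): ALLOW
  req#11 t=32s (window 4): ALLOW
  req#12 t=33s (window 4): ALLOW
  req#13 t=33s (window 4): ALLOW
  req#14 t=34s (window 4): ALLOW

Allowed counts by window: 4 4 4

Answer: 4 4 4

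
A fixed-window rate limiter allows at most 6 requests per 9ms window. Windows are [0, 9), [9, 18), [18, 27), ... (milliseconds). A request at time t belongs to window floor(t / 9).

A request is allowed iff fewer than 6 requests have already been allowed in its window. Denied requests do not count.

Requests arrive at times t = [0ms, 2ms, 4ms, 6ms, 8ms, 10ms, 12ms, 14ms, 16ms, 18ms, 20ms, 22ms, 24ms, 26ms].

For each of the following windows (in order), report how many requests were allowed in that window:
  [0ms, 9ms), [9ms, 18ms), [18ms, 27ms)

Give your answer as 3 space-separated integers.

Processing requests:
  req#1 t=0ms (window 0): ALLOW
  req#2 t=2ms (window 0): ALLOW
  req#3 t=4ms (window 0): ALLOW
  req#4 t=6ms (window 0): ALLOW
  req#5 t=8ms (window 0): ALLOW
  req#6 t=10ms (window 1): ALLOW
  req#7 t=12ms (window 1): ALLOW
  req#8 t=14ms (window 1): ALLOW
  req#9 t=16ms (window 1): ALLOW
  req#10 t=18ms (window 2): ALLOW
  req#11 t=20ms (window 2): ALLOW
  req#12 t=22ms (window 2): ALLOW
  req#13 t=24ms (window 2): ALLOW
  req#14 t=26ms (window 2): ALLOW

Allowed counts by window: 5 4 5

Answer: 5 4 5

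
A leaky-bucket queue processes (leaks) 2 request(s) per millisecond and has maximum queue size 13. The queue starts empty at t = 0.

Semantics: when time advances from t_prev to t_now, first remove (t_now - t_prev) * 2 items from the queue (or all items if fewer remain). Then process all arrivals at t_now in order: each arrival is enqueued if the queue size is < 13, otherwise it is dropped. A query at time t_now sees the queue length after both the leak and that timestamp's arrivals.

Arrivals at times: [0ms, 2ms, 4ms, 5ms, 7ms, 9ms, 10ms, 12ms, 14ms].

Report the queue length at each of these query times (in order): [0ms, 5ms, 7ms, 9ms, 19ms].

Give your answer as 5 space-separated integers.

Answer: 1 1 1 1 0

Derivation:
Queue lengths at query times:
  query t=0ms: backlog = 1
  query t=5ms: backlog = 1
  query t=7ms: backlog = 1
  query t=9ms: backlog = 1
  query t=19ms: backlog = 0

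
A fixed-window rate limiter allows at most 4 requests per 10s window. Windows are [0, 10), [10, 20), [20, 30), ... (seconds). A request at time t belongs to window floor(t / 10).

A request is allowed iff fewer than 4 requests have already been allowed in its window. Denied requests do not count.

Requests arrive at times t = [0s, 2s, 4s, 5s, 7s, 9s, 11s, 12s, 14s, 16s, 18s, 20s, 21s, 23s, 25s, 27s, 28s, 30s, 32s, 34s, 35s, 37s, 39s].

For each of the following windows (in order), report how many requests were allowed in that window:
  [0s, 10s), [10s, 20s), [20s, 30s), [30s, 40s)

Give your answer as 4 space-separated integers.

Processing requests:
  req#1 t=0s (window 0): ALLOW
  req#2 t=2s (window 0): ALLOW
  req#3 t=4s (window 0): ALLOW
  req#4 t=5s (window 0): ALLOW
  req#5 t=7s (window 0): DENY
  req#6 t=9s (window 0): DENY
  req#7 t=11s (window 1): ALLOW
  req#8 t=12s (window 1): ALLOW
  req#9 t=14s (window 1): ALLOW
  req#10 t=16s (window 1): ALLOW
  req#11 t=18s (window 1): DENY
  req#12 t=20s (window 2): ALLOW
  req#13 t=21s (window 2): ALLOW
  req#14 t=23s (window 2): ALLOW
  req#15 t=25s (window 2): ALLOW
  req#16 t=27s (window 2): DENY
  req#17 t=28s (window 2): DENY
  req#18 t=30s (window 3): ALLOW
  req#19 t=32s (window 3): ALLOW
  req#20 t=34s (window 3): ALLOW
  req#21 t=35s (window 3): ALLOW
  req#22 t=37s (window 3): DENY
  req#23 t=39s (window 3): DENY

Allowed counts by window: 4 4 4 4

Answer: 4 4 4 4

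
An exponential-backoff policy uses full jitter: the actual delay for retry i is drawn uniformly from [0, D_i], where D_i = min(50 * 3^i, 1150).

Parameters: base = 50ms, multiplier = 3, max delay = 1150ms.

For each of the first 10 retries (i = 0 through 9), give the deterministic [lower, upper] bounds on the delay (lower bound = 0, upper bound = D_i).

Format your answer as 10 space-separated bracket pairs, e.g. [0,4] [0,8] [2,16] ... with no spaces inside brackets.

Computing bounds per retry:
  i=0: D_i=min(50*3^0,1150)=50, bounds=[0,50]
  i=1: D_i=min(50*3^1,1150)=150, bounds=[0,150]
  i=2: D_i=min(50*3^2,1150)=450, bounds=[0,450]
  i=3: D_i=min(50*3^3,1150)=1150, bounds=[0,1150]
  i=4: D_i=min(50*3^4,1150)=1150, bounds=[0,1150]
  i=5: D_i=min(50*3^5,1150)=1150, bounds=[0,1150]
  i=6: D_i=min(50*3^6,1150)=1150, bounds=[0,1150]
  i=7: D_i=min(50*3^7,1150)=1150, bounds=[0,1150]
  i=8: D_i=min(50*3^8,1150)=1150, bounds=[0,1150]
  i=9: D_i=min(50*3^9,1150)=1150, bounds=[0,1150]

Answer: [0,50] [0,150] [0,450] [0,1150] [0,1150] [0,1150] [0,1150] [0,1150] [0,1150] [0,1150]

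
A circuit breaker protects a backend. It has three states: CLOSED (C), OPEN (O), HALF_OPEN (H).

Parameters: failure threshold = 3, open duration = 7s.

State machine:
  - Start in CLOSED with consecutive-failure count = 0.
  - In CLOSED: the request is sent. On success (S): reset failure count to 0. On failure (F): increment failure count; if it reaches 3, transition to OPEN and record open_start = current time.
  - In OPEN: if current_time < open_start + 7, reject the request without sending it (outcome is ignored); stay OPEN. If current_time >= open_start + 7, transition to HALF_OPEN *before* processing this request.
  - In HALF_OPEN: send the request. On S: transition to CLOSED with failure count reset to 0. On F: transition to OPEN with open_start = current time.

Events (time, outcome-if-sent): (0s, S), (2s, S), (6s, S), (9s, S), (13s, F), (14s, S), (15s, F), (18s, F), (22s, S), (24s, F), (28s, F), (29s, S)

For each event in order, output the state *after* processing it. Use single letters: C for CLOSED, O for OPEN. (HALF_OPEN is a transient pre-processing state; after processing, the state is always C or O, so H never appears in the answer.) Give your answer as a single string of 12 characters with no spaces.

Answer: CCCCCCCCCCCC

Derivation:
State after each event:
  event#1 t=0s outcome=S: state=CLOSED
  event#2 t=2s outcome=S: state=CLOSED
  event#3 t=6s outcome=S: state=CLOSED
  event#4 t=9s outcome=S: state=CLOSED
  event#5 t=13s outcome=F: state=CLOSED
  event#6 t=14s outcome=S: state=CLOSED
  event#7 t=15s outcome=F: state=CLOSED
  event#8 t=18s outcome=F: state=CLOSED
  event#9 t=22s outcome=S: state=CLOSED
  event#10 t=24s outcome=F: state=CLOSED
  event#11 t=28s outcome=F: state=CLOSED
  event#12 t=29s outcome=S: state=CLOSED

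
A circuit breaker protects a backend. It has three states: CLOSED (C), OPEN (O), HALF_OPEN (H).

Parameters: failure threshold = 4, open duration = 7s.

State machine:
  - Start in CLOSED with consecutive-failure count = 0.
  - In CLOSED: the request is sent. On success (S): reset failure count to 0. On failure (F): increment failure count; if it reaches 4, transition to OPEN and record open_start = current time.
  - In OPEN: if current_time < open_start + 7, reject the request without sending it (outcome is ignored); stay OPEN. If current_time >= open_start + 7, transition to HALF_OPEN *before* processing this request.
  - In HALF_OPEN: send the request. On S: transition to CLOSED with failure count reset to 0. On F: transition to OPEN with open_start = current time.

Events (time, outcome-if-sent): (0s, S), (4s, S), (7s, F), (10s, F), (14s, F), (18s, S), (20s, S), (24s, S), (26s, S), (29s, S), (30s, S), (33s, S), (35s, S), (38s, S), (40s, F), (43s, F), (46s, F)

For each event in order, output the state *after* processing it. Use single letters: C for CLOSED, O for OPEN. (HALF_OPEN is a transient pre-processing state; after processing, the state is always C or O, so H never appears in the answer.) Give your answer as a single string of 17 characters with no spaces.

State after each event:
  event#1 t=0s outcome=S: state=CLOSED
  event#2 t=4s outcome=S: state=CLOSED
  event#3 t=7s outcome=F: state=CLOSED
  event#4 t=10s outcome=F: state=CLOSED
  event#5 t=14s outcome=F: state=CLOSED
  event#6 t=18s outcome=S: state=CLOSED
  event#7 t=20s outcome=S: state=CLOSED
  event#8 t=24s outcome=S: state=CLOSED
  event#9 t=26s outcome=S: state=CLOSED
  event#10 t=29s outcome=S: state=CLOSED
  event#11 t=30s outcome=S: state=CLOSED
  event#12 t=33s outcome=S: state=CLOSED
  event#13 t=35s outcome=S: state=CLOSED
  event#14 t=38s outcome=S: state=CLOSED
  event#15 t=40s outcome=F: state=CLOSED
  event#16 t=43s outcome=F: state=CLOSED
  event#17 t=46s outcome=F: state=CLOSED

Answer: CCCCCCCCCCCCCCCCC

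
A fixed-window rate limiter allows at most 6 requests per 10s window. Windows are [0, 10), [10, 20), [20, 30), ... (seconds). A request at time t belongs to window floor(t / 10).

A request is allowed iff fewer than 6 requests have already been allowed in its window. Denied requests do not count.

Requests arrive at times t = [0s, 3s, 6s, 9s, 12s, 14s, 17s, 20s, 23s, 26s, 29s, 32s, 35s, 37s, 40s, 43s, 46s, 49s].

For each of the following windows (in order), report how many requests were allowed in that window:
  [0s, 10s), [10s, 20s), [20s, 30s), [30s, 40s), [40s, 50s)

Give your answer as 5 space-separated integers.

Answer: 4 3 4 3 4

Derivation:
Processing requests:
  req#1 t=0s (window 0): ALLOW
  req#2 t=3s (window 0): ALLOW
  req#3 t=6s (window 0): ALLOW
  req#4 t=9s (window 0): ALLOW
  req#5 t=12s (window 1): ALLOW
  req#6 t=14s (window 1): ALLOW
  req#7 t=17s (window 1): ALLOW
  req#8 t=20s (window 2): ALLOW
  req#9 t=23s (window 2): ALLOW
  req#10 t=26s (window 2): ALLOW
  req#11 t=29s (window 2): ALLOW
  req#12 t=32s (window 3): ALLOW
  req#13 t=35s (window 3): ALLOW
  req#14 t=37s (window 3): ALLOW
  req#15 t=40s (window 4): ALLOW
  req#16 t=43s (window 4): ALLOW
  req#17 t=46s (window 4): ALLOW
  req#18 t=49s (window 4): ALLOW

Allowed counts by window: 4 3 4 3 4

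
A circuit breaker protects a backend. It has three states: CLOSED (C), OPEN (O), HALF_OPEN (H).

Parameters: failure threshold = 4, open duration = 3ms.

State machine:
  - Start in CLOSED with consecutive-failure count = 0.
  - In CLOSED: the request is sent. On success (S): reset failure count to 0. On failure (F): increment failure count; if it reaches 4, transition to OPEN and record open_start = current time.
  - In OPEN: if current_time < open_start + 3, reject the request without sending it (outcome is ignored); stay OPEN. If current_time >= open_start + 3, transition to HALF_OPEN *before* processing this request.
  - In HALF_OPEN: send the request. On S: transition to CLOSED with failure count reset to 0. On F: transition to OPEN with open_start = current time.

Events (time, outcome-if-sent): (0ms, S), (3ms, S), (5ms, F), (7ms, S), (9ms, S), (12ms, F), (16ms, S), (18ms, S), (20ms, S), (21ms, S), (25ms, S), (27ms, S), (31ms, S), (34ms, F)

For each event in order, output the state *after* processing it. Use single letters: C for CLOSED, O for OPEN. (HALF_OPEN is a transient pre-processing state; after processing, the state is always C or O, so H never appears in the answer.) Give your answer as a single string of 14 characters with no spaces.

State after each event:
  event#1 t=0ms outcome=S: state=CLOSED
  event#2 t=3ms outcome=S: state=CLOSED
  event#3 t=5ms outcome=F: state=CLOSED
  event#4 t=7ms outcome=S: state=CLOSED
  event#5 t=9ms outcome=S: state=CLOSED
  event#6 t=12ms outcome=F: state=CLOSED
  event#7 t=16ms outcome=S: state=CLOSED
  event#8 t=18ms outcome=S: state=CLOSED
  event#9 t=20ms outcome=S: state=CLOSED
  event#10 t=21ms outcome=S: state=CLOSED
  event#11 t=25ms outcome=S: state=CLOSED
  event#12 t=27ms outcome=S: state=CLOSED
  event#13 t=31ms outcome=S: state=CLOSED
  event#14 t=34ms outcome=F: state=CLOSED

Answer: CCCCCCCCCCCCCC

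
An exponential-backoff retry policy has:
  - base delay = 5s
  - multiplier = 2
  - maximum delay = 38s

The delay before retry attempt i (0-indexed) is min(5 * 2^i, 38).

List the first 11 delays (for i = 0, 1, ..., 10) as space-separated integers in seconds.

Answer: 5 10 20 38 38 38 38 38 38 38 38

Derivation:
Computing each delay:
  i=0: min(5*2^0, 38) = 5
  i=1: min(5*2^1, 38) = 10
  i=2: min(5*2^2, 38) = 20
  i=3: min(5*2^3, 38) = 38
  i=4: min(5*2^4, 38) = 38
  i=5: min(5*2^5, 38) = 38
  i=6: min(5*2^6, 38) = 38
  i=7: min(5*2^7, 38) = 38
  i=8: min(5*2^8, 38) = 38
  i=9: min(5*2^9, 38) = 38
  i=10: min(5*2^10, 38) = 38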